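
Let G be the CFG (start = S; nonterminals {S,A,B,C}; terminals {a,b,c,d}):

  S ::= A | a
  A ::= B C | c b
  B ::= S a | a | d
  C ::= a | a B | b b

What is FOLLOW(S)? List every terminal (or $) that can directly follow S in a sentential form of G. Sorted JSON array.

FIRST sets, iterate to fixpoint:
iter 1:
  A via A→c b: +{c}
  B via B→a: +{a}
  B via B→d: +{d}
  C via C→a: +{a}
  C via C→b b: +{b}
  S via S→A: +{c}
  S via S→a: +{a}
  FIRST(S)={a,c}  FIRST(A)={c}  FIRST(B)={a,d}  FIRST(C)={a,b}
iter 2:
  A via A→B C: +{a,d}
  B via B→S a: +{c}
  S via S→A: +{d}
  FIRST(S)={a,c,d}  FIRST(A)={a,c,d}  FIRST(B)={a,c,d}  FIRST(C)={a,b}
iter 3: — fixpoint
  FIRST(S)={a,c,d}  FIRST(A)={a,c,d}  FIRST(B)={a,c,d}  FIRST(C)={a,b}

FOLLOW sets:
initialize: $ ∈ FOLLOW(S)
[1]
  A→B C: FOLLOW(B) ⊇ FIRST(C) = {a,b}; new: +{a,b}
  B→S a: FOLLOW(S) ⊇ FIRST(a) = {a}; new: +{a}
  S→A: FOLLOW(A) ⊇ FOLLOW(S) ⊇ {$,a}; new: +{$,a}
  S: {$,a}  A: {$,a}  B: {a,b}  C: {}
[2]
  A→B C: FOLLOW(C) ⊇ FOLLOW(A) ⊇ {$,a}; new: +{$,a}
  C→a B: FOLLOW(B) ⊇ FOLLOW(C) ⊇ {$,a}; new: +{$}
  S: {$,a}  A: {$,a}  B: {$,a,b}  C: {$,a}
[3] (stable)
  S: {$,a}  A: {$,a}  B: {$,a,b}  C: {$,a}

FOLLOW(S) = ["$", "a"]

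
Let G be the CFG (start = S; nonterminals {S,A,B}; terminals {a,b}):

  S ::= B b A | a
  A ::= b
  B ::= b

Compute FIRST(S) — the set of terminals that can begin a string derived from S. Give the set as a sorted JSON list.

Compute FIRST by fixpoint:
pass 1:
  A via A→b: +{b}
  B via B→b: +{b}
  S via S→B b A: +{b}
  S via S→a: +{a}
  S: {a,b}  A: {b}  B: {b}
pass 2: done
  S: {a,b}  A: {b}  B: {b}

FIRST(S) = ["a", "b"]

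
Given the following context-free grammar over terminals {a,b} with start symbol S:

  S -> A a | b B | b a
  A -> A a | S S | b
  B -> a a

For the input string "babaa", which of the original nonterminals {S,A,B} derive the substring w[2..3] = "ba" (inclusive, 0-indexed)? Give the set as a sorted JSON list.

Convert to CNF:
  S -> A T0 | T1 B | T1 T0
  A -> A T0 | S S | b
  B -> T0 T0
  T0 -> a
  T1 -> b

CYK table (by increasing span) — only the sub-triangle for w[2..3]:
  cell(2,2) b: {A,T1}  orig:{A}
  cell(3,3) a: {T0}  orig:{}
  cell(2,3) ba: {A,S}

Original NTs in T[2,3] deriving "ba": ["A", "S"]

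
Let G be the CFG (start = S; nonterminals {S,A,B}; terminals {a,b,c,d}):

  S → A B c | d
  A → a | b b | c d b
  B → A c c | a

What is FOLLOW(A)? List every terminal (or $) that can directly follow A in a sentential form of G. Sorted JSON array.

FIRST iteration:
round 1:
  A via A→a: +{a}
  A via A→b b: +{b}
  A via A→c d b: +{c}
  B via B→A c c: +{a,b,c}
  S via S→A B c: +{a,b,c}
  S via S→d: +{d}
  FIRST(S)={a,b,c,d}  FIRST(A)={a,b,c}  FIRST(B)={a,b,c}
round 2: (stable)
  FIRST(S)={a,b,c,d}  FIRST(A)={a,b,c}  FIRST(B)={a,b,c}

Compute FOLLOW by fixpoint:
initialize: $ ∈ FOLLOW(S)
iter 1:
  B→A c c: FOLLOW(A) ⊇ FIRST(c) = {c}; new: +{c}
  S→A B c: FOLLOW(A) ⊇ FIRST(B) = {a,b,c}; new: +{a,b}
  S→A B c: FOLLOW(B) ⊇ FIRST(c) = {c}; new: +{c}
  S: {$}  A: {a,b,c}  B: {c}
iter 2: (stable)
  S: {$}  A: {a,b,c}  B: {c}

FOLLOW(A) = ["a", "b", "c"]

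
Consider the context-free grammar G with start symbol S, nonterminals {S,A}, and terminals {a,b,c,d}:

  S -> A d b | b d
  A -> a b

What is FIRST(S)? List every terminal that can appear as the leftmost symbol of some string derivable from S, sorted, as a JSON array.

Compute FIRST by fixpoint:
iter 1:
  A via A→a b: +{a}
  S via S→A d b: +{a}
  S via S→b d: +{b}
  S: {a,b}  A: {a}
iter 2: (stable)
  S: {a,b}  A: {a}

FIRST(S) = ["a", "b"]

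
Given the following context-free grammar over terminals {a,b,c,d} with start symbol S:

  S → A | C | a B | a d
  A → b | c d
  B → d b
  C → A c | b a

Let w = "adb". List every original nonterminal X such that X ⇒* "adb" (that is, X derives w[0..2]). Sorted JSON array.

CNF form of G:
  S -> A T0 | T0 T1 | T2 T3 | T3 B | T3 T1 | b
  A -> T0 T1 | b
  B -> T1 T2
  C -> A T0 | T2 T3
  T0 -> c
  T1 -> d
  T2 -> b
  T3 -> a

Fill CYK table bottom-up (cells [i..j] with 0 ≤ i ≤ j ≤ 2 only):
  [0..0]={T3}  "a"  orig:{}
  [1..1]={T1}  "d"  orig:{}
  [2..2]={A,S,T2}  "b"  orig:{A,S}
  [0..1]={S}  "ad"
  [1..2]={B}  "db"
  [0..2]={S}  "adb"

Original NTs in T[0,2] deriving "adb": ["S"]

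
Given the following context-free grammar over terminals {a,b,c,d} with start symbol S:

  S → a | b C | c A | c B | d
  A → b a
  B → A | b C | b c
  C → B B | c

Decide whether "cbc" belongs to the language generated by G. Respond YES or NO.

Convert to CNF:
  S -> T0 C | T2 A | T2 B | a | d
  A -> T0 T1
  B -> T0 C | T0 T1 | T0 T2
  C -> B B | c
  T0 -> b
  T1 -> a
  T2 -> c

CYK fill:
  T[0,0] 'c' = {C,T2}  orig:{C}
  T[1,1] 'b' = {T0}  orig:{}
  T[2,2] 'c' = {C,T2}  orig:{C}
  T[0,1] 'cb' = ∅
  T[1,2] 'bc' = {B,S}
  T[0,2] 'cbc' = {S}

S ∈ T[0,2] ⇒ YES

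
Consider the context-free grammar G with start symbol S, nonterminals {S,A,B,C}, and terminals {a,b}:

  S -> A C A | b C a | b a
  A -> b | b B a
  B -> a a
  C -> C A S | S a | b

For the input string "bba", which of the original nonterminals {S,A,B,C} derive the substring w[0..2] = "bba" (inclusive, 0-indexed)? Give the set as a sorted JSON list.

Convert to CNF:
  S -> A X4 | T0 T1 | T0 X5
  A -> T0 X2 | b
  B -> T1 T1
  C -> C X3 | S T1 | b
  T0 -> b
  T1 -> a
  X2 -> B T1
  X3 -> A S
  X4 -> C A
  X5 -> C T1

Fill CYK table bottom-up — only the sub-triangle for w[0..2]:
  [0..0]={A,C,T0}  "b"  orig:{A,C}
  [1..1]={A,C,T0}  "b"  orig:{A,C}
  [2..2]={T1}  "a"  orig:{}
  [0..1]={X4}  "bb"  orig:{}
  [1..2]={S,X5}  "ba"  orig:{S}
  [0..2]={S,X3}  "bba"  orig:{S}

Original NTs in T[0,2] deriving "bba": ["S"]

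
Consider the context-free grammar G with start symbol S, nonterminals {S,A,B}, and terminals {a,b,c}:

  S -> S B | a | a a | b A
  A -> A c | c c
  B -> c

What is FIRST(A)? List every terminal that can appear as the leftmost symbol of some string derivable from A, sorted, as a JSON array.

Compute FIRST by fixpoint:
pass 1:
  A via A→c c: +{c}
  B via B→c: +{c}
  S via S→a: +{a}
  S via S→b A: +{b}
  FIRST[S]={a,b}  FIRST[A]={c}  FIRST[B]={c}
pass 2: — fixpoint
  FIRST[S]={a,b}  FIRST[A]={c}  FIRST[B]={c}

FIRST(A) = ["c"]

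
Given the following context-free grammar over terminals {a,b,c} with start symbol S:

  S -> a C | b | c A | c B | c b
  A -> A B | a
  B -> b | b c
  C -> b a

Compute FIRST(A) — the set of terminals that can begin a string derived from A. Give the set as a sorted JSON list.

Compute FIRST by fixpoint:
pass 1:
  A via A→a: +{a}
  B via B→b: +{b}
  C via C→b a: +{b}
  S via S→a C: +{a}
  S via S→b: +{b}
  S via S→c A: +{c}
  FIRST[S]={a,b,c}  FIRST[A]={a}  FIRST[B]={b}  FIRST[C]={b}
pass 2: — fixpoint
  FIRST[S]={a,b,c}  FIRST[A]={a}  FIRST[B]={b}  FIRST[C]={b}

FIRST(A) = ["a"]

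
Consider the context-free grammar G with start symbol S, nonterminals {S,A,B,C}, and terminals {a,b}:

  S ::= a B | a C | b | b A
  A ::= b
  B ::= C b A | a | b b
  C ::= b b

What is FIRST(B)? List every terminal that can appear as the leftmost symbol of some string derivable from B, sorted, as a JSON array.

FIRST sets, iterate to fixpoint:
[1]
  A via A→b: +{b}
  B via B→a: +{a}
  B via B→b b: +{b}
  C via C→b b: +{b}
  S via S→a B: +{a}
  S via S→b: +{b}
  FIRST(S)={a,b}  FIRST(A)={b}  FIRST(B)={a,b}  FIRST(C)={b}
[2] (stable)
  FIRST(S)={a,b}  FIRST(A)={b}  FIRST(B)={a,b}  FIRST(C)={b}

FIRST(B) = ["a", "b"]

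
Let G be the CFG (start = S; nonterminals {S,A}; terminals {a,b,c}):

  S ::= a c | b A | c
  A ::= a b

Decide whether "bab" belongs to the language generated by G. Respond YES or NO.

Convert to CNF:
  S -> T0 T2 | T1 A | c
  A -> T0 T1
  T0 -> a
  T1 -> b
  T2 -> c

CYK fill:
  T[0,0] 'b' = {T1}  orig:{}
  T[1,1] 'a' = {T0}  orig:{}
  T[2,2] 'b' = {T1}  orig:{}
  T[0,1] 'ba' = ∅
  T[1,2] 'ab' = {A}
  T[0,2] 'bab' = {S}

S ∈ T[0,2] ⇒ YES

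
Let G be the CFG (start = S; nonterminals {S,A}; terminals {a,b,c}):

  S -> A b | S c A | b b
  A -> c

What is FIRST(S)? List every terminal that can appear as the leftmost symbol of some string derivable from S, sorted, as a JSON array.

Compute FIRST by fixpoint:
[1]
  A via A→c: +{c}
  S via S→A b: +{c}
  S via S→b b: +{b}
  S: {b,c}  A: {c}
[2] (no change)
  S: {b,c}  A: {c}

FIRST(S) = ["b", "c"]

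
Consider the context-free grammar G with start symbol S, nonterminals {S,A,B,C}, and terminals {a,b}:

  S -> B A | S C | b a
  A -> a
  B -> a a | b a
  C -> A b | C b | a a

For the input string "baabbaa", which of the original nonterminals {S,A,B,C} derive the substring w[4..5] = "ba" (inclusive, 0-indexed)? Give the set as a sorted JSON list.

Convert to CNF:
  S -> B A | S C | T1 T0
  A -> a
  B -> T0 T0 | T1 T0
  C -> A T1 | C T1 | T0 T0
  T0 -> a
  T1 -> b

CYK fill — only the sub-triangle for w[4..5]:
  T[4,4] 'b' = {T1}  orig:{}
  T[5,5] 'a' = {A,T0}  orig:{A}
  T[4,5] 'ba' = {B,S}

Original NTs in T[4,5] deriving "ba": ["B", "S"]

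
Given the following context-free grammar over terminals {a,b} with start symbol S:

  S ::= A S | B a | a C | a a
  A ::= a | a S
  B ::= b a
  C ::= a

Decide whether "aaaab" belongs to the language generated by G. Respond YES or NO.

Convert to CNF:
  S -> A S | B T0 | T0 C | T0 T0
  A -> T0 S | a
  B -> T1 T0
  C -> a
  T0 -> a
  T1 -> b

CYK table (by increasing span):
  cell(0,0) a: {A,C,T0}  orig:{A,C}
  cell(1,1) a: {A,C,T0}  orig:{A,C}
  cell(2,2) a: {A,C,T0}  orig:{A,C}
  cell(3,3) a: {A,C,T0}  orig:{A,C}
  cell(4,4) b: {T1}  orig:{}
  cell(0,1) aa: {S}
  cell(1,2) aa: {S}
  cell(2,3) aa: {S}
  cell(3,4) ab: ∅
  cell(0,2) aaa: {A,S}
  cell(1,3) aaa: {A,S}
  cell(2,4) aab: ∅
  cell(0,3) aaaa: {A,S}
  cell(1,4) aaab: ∅
  cell(0,4) aaaab: ∅

S ∉ T[0,4] ⇒ NO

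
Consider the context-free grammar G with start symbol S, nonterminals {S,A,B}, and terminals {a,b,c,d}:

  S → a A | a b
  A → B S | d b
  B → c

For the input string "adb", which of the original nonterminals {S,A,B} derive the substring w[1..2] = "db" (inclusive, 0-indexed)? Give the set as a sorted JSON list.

Convert to CNF:
  S -> T2 A | T2 T1
  A -> B S | T0 T1
  B -> c
  T0 -> d
  T1 -> b
  T2 -> a

CYK fill — only the sub-triangle for w[1..2]:
  cell(1,1) d: {T0}  orig:{}
  cell(2,2) b: {T1}  orig:{}
  cell(1,2) db: {A}

Original NTs in T[1,2] deriving "db": ["A"]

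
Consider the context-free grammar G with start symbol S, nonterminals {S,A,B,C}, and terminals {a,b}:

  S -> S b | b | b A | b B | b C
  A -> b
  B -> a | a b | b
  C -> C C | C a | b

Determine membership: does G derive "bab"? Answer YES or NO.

Convert to CNF:
  S -> S T1 | T1 A | T1 B | T1 C | b
  A -> b
  B -> T0 T1 | a | b
  C -> C C | C T0 | b
  T0 -> a
  T1 -> b

CYK fill:
  T[0,0] 'b' = {A,B,C,S,T1}  orig:{A,B,C,S}
  T[1,1] 'a' = {B,T0}  orig:{B}
  T[2,2] 'b' = {A,B,C,S,T1}  orig:{A,B,C,S}
  T[0,1] 'ba' = {C,S}
  T[1,2] 'ab' = {B}
  T[0,2] 'bab' = {C,S}

S ∈ T[0,2] ⇒ YES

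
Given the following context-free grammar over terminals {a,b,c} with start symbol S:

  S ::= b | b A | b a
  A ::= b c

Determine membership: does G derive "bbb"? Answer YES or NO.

Convert to CNF:
  S -> T0 A | T0 T2 | b
  A -> T0 T1
  T0 -> b
  T1 -> c
  T2 -> a

CYK table (by increasing span):
  [0..0]={S,T0}  "b"  orig:{S}
  [1..1]={S,T0}  "b"  orig:{S}
  [2..2]={S,T0}  "b"  orig:{S}
  [0..1]=∅  "bb"
  [1..2]=∅  "bb"
  [0..2]=∅  "bbb"

S ∉ T[0,2] ⇒ NO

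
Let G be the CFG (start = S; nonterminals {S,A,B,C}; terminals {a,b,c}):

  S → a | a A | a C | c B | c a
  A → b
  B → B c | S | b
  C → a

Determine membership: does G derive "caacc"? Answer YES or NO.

Convert to CNF:
  S -> T0 B | T0 T1 | T1 A | T1 C | a
  A -> b
  B -> B T0 | T0 B | T0 T1 | T1 A | T1 C | a | b
  C -> a
  T0 -> c
  T1 -> a

Fill CYK table bottom-up:
  [0..0]={T0}  "c"  orig:{}
  [1..1]={B,C,S,T1}  "a"  orig:{B,C,S}
  [2..2]={B,C,S,T1}  "a"  orig:{B,C,S}
  [3..3]={T0}  "c"  orig:{}
  [4..4]={T0}  "c"  orig:{}
  [0..1]={B,S}  "ca"
  [1..2]={B,S}  "aa"
  [2..3]={B}  "ac"
  [3..4]=∅  "cc"
  [0..2]={B,S}  "caa"
  [1..3]={B}  "aac"
  [2..4]={B}  "acc"
  [0..3]={B,S}  "caac"
  [1..4]={B}  "aacc"
  [0..4]={B,S}  "caacc"

S ∈ T[0,4] ⇒ YES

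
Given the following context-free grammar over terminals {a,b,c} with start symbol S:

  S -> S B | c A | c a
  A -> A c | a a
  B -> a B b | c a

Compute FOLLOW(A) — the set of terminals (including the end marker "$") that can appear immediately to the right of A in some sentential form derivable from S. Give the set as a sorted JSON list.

FIRST iteration:
round 1:
  A via A→a a: +{a}
  B via B→a B b: +{a}
  B via B→c a: +{c}
  S via S→c A: +{c}
  S: {c}  A: {a}  B: {a,c}
round 2: (stable)
  S: {c}  A: {a}  B: {a,c}

FOLLOW iteration:
initialize: $ ∈ FOLLOW(S)
pass 1:
  A→A c: FOLLOW(A) ⊇ FIRST(c) = {c}; new: +{c}
  B→a B b: FOLLOW(B) ⊇ FIRST(b) = {b}; new: +{b}
  S→S B: FOLLOW(S) ⊇ FIRST(B) = {a,c}; new: +{a,c}
  S→S B: FOLLOW(B) ⊇ FOLLOW(S) ⊇ {$,a,c}; new: +{$,a,c}
  S→c A: FOLLOW(A) ⊇ FOLLOW(S) ⊇ {$,a,c}; new: +{$,a}
  S: {$,a,c}  A: {$,a,c}  B: {$,a,b,c}
pass 2: done
  S: {$,a,c}  A: {$,a,c}  B: {$,a,b,c}

FOLLOW(A) = ["$", "a", "c"]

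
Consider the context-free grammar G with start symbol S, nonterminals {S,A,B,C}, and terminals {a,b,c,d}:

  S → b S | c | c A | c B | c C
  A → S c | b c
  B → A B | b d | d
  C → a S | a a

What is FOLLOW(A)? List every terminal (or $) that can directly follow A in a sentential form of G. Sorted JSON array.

FIRST iteration:
[1]
  A via A→b c: +{b}
  B via B→A B: +{b}
  B via B→d: +{d}
  C via C→a S: +{a}
  S via S→b S: +{b}
  S via S→c: +{c}
  FIRST(S)={b,c}  FIRST(A)={b}  FIRST(B)={b,d}  FIRST(C)={a}
[2]
  A via A→S c: +{c}
  B via B→A B: +{c}
  FIRST(S)={b,c}  FIRST(A)={b,c}  FIRST(B)={b,c,d}  FIRST(C)={a}
[3] — fixpoint
  FIRST(S)={b,c}  FIRST(A)={b,c}  FIRST(B)={b,c,d}  FIRST(C)={a}

FOLLOW iteration:
FOLLOW(S) := {$}
iter 1:
  A→S c: FOLLOW(S) ⊇ FIRST(c) = {c}; new: +{c}
  B→A B: FOLLOW(A) ⊇ FIRST(B) = {b,c,d}; new: +{b,c,d}
  S→c A: FOLLOW(A) ⊇ FOLLOW(S) ⊇ {$,c}; new: +{$}
  S→c B: FOLLOW(B) ⊇ FOLLOW(S) ⊇ {$,c}; new: +{$,c}
  S→c C: FOLLOW(C) ⊇ FOLLOW(S) ⊇ {$,c}; new: +{$,c}
  S: {$,c}  A: {$,b,c,d}  B: {$,c}  C: {$,c}
iter 2: (stable)
  S: {$,c}  A: {$,b,c,d}  B: {$,c}  C: {$,c}

FOLLOW(A) = ["$", "b", "c", "d"]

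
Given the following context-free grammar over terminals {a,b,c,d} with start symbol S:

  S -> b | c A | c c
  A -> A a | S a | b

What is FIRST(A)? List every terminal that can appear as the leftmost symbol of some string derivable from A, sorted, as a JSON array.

Compute FIRST by fixpoint:
[1]
  A via A→b: +{b}
  S via S→b: +{b}
  S via S→c A: +{c}
  FIRST(S)={b,c}  FIRST(A)={b}
[2]
  A via A→S a: +{c}
  FIRST(S)={b,c}  FIRST(A)={b,c}
[3] (no change)
  FIRST(S)={b,c}  FIRST(A)={b,c}

FIRST(A) = ["b", "c"]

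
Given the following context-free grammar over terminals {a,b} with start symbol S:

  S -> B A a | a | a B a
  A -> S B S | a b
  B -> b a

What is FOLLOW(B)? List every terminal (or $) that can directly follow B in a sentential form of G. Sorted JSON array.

Compute FIRST by fixpoint:
round 1:
  A via A→a b: +{a}
  B via B→b a: +{b}
  S via S→B A a: +{b}
  S via S→a: +{a}
  FIRST(S)={a,b}  FIRST(A)={a}  FIRST(B)={b}
round 2:
  A via A→S B S: +{b}
  FIRST(S)={a,b}  FIRST(A)={a,b}  FIRST(B)={b}
round 3: (stable)
  FIRST(S)={a,b}  FIRST(A)={a,b}  FIRST(B)={b}

Compute FOLLOW by fixpoint:
initialize: $ ∈ FOLLOW(S)
pass 1:
  A→S B S: FOLLOW(S) ⊇ FIRST(B) = {b}; new: +{b}
  A→S B S: FOLLOW(B) ⊇ FIRST(S) = {a,b}; new: +{a,b}
  S→B A a: FOLLOW(A) ⊇ FIRST(a) = {a}; new: +{a}
  S: {$,b}  A: {a}  B: {a,b}
pass 2:
  A→S B S: FOLLOW(S) ⊇ FOLLOW(A) ⊇ {a}; new: +{a}
  S: {$,a,b}  A: {a}  B: {a,b}
pass 3: — fixpoint
  S: {$,a,b}  A: {a}  B: {a,b}

FOLLOW(B) = ["a", "b"]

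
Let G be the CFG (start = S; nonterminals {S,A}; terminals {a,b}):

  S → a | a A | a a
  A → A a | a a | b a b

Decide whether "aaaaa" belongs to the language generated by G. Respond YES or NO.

CNF form of G:
  S -> T0 A | T0 T0 | a
  A -> A T0 | T0 T0 | T1 X2
  T0 -> a
  T1 -> b
  X2 -> T0 T1

CYK table (by increasing span):
  T[0,0] 'a' = {S,T0}  orig:{S}
  T[1,1] 'a' = {S,T0}  orig:{S}
  T[2,2] 'a' = {S,T0}  orig:{S}
  T[3,3] 'a' = {S,T0}  orig:{S}
  T[4,4] 'a' = {S,T0}  orig:{S}
  T[0,1] 'aa' = {A,S}
  T[1,2] 'aa' = {A,S}
  T[2,3] 'aa' = {A,S}
  T[3,4] 'aa' = {A,S}
  T[0,2] 'aaa' = {A,S}
  T[1,3] 'aaa' = {A,S}
  T[2,4] 'aaa' = {A,S}
  T[0,3] 'aaaa' = {A,S}
  T[1,4] 'aaaa' = {A,S}
  T[0,4] 'aaaaa' = {A,S}

S ∈ T[0,4] ⇒ YES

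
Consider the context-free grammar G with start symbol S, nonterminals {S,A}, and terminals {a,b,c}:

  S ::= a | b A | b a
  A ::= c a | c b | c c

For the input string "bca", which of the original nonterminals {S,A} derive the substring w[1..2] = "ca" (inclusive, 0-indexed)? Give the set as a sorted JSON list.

CNF form of G:
  S -> T2 A | T2 T1 | a
  A -> T0 T0 | T0 T1 | T0 T2
  T0 -> c
  T1 -> a
  T2 -> b

Fill CYK table bottom-up (cells [i..j] with 1 ≤ i ≤ j ≤ 2 only):
  [1..1]={T0}  "c"  orig:{}
  [2..2]={S,T1}  "a"  orig:{S}
  [1..2]={A}  "ca"

Original NTs in T[1,2] deriving "ca": ["A"]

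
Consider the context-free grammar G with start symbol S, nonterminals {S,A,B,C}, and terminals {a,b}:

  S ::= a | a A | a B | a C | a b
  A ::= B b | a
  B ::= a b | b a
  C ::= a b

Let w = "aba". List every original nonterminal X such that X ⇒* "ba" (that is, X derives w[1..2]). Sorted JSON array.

CNF form of G:
  S -> T1 A | T1 B | T1 C | T1 T0 | a
  A -> B T0 | a
  B -> T0 T1 | T1 T0
  C -> T1 T0
  T0 -> b
  T1 -> a

CYK fill, restricted to cells inside w[1..2]:
  cell(1,1) b: {T0}  orig:{}
  cell(2,2) a: {A,S,T1}  orig:{A,S}
  cell(1,2) ba: {B}

Original NTs in T[1,2] deriving "ba": ["B"]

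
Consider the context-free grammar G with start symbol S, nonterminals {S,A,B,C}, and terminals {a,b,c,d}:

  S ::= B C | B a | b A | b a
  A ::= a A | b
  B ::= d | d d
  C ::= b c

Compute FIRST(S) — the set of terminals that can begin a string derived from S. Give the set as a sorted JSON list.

FIRST sets, iterate to fixpoint:
iter 1:
  A via A→a A: +{a}
  A via A→b: +{b}
  B via B→d: +{d}
  C via C→b c: +{b}
  S via S→B C: +{d}
  S via S→b A: +{b}
  FIRST(S)={b,d}  FIRST(A)={a,b}  FIRST(B)={d}  FIRST(C)={b}
iter 2: (no change)
  FIRST(S)={b,d}  FIRST(A)={a,b}  FIRST(B)={d}  FIRST(C)={b}

FIRST(S) = ["b", "d"]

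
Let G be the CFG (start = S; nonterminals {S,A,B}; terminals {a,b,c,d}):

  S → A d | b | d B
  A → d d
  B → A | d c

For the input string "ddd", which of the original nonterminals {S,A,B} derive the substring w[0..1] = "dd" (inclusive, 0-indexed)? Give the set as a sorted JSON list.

Convert to CNF:
  S -> A T0 | T0 B | b
  A -> T0 T0
  B -> T0 T0 | T0 T1
  T0 -> d
  T1 -> c

CYK table (by increasing span) (cells [i..j] with 0 ≤ i ≤ j ≤ 1 only):
  [0..0]={T0}  "d"  orig:{}
  [1..1]={T0}  "d"  orig:{}
  [0..1]={A,B}  "dd"

Original NTs in T[0,1] deriving "dd": ["A", "B"]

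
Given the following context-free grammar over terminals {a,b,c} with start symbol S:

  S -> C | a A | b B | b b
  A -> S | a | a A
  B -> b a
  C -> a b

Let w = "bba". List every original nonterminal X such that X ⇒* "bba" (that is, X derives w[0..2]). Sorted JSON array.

CNF form of G:
  S -> T0 A | T0 T1 | T1 B | T1 T1
  A -> T0 A | T0 T1 | T1 B | T1 T1 | a
  B -> T1 T0
  C -> T0 T1
  T0 -> a
  T1 -> b

CYK table (by increasing span), restricted to cells inside w[0..2]:
  [0..0]={T1}  "b"  orig:{}
  [1..1]={T1}  "b"  orig:{}
  [2..2]={A,T0}  "a"  orig:{A}
  [0..1]={A,S}  "bb"
  [1..2]={B}  "ba"
  [0..2]={A,S}  "bba"

Original NTs in T[0,2] deriving "bba": ["A", "S"]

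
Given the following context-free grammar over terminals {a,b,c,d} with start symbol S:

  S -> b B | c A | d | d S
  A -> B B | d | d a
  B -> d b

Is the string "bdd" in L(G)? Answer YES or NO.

Convert to CNF:
  S -> T0 S | T2 B | T3 A | d
  A -> B B | T0 T1 | d
  B -> T0 T2
  T0 -> d
  T1 -> a
  T2 -> b
  T3 -> c

Fill CYK table bottom-up:
  [0..0]={T2}  "b"  orig:{}
  [1..1]={A,S,T0}  "d"  orig:{A,S}
  [2..2]={A,S,T0}  "d"  orig:{A,S}
  [0..1]=∅  "bd"
  [1..2]={S}  "dd"
  [0..2]=∅  "bdd"

S ∉ T[0,2] ⇒ NO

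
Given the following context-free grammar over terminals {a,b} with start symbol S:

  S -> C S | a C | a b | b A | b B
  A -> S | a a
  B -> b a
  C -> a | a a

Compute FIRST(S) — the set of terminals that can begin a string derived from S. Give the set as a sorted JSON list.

FIRST sets, iterate to fixpoint:
[1]
  A via A→a a: +{a}
  B via B→b a: +{b}
  C via C→a: +{a}
  S via S→C S: +{a}
  S via S→b A: +{b}
  FIRST(S)={a,b}  FIRST(A)={a}  FIRST(B)={b}  FIRST(C)={a}
[2]
  A via A→S: +{b}
  FIRST(S)={a,b}  FIRST(A)={a,b}  FIRST(B)={b}  FIRST(C)={a}
[3] (stable)
  FIRST(S)={a,b}  FIRST(A)={a,b}  FIRST(B)={b}  FIRST(C)={a}

FIRST(S) = ["a", "b"]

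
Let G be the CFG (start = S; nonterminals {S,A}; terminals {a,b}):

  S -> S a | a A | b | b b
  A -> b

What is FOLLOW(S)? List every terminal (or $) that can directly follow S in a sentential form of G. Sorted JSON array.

FIRST iteration:
iter 1:
  A via A→b: +{b}
  S via S→a A: +{a}
  S via S→b: +{b}
  S: {a,b}  A: {b}
iter 2: — fixpoint
  S: {a,b}  A: {b}

FOLLOW sets:
FOLLOW(S) := {$}
[1]
  S→S a: FOLLOW(S) ⊇ FIRST(a) = {a}; new: +{a}
  S→a A: FOLLOW(A) ⊇ FOLLOW(S) ⊇ {$,a}; new: +{$,a}
  S: {$,a}  A: {$,a}
[2] (no change)
  S: {$,a}  A: {$,a}

FOLLOW(S) = ["$", "a"]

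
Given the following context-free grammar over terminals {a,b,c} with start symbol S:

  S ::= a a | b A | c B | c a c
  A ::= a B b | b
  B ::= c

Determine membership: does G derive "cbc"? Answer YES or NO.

Convert to CNF:
  S -> T0 T0 | T1 A | T2 B | T2 X4
  A -> T0 X3 | b
  B -> c
  T0 -> a
  T1 -> b
  T2 -> c
  X3 -> B T1
  X4 -> T0 T2

Fill CYK table bottom-up:
  cell(0,0) c: {B,T2}  orig:{B}
  cell(1,1) b: {A,T1}  orig:{A}
  cell(2,2) c: {B,T2}  orig:{B}
  cell(0,1) cb: {X3}  orig:{}
  cell(1,2) bc: ∅
  cell(0,2) cbc: ∅

S ∉ T[0,2] ⇒ NO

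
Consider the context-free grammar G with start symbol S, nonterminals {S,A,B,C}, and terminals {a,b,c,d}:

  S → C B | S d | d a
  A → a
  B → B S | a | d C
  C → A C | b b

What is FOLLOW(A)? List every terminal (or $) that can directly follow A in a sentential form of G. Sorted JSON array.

FIRST sets, iterate to fixpoint:
iter 1:
  A via A→a: +{a}
  B via B→a: +{a}
  B via B→d C: +{d}
  C via C→A C: +{a}
  C via C→b b: +{b}
  S via S→C B: +{a,b}
  S via S→d a: +{d}
  FIRST(S)={a,b,d}  FIRST(A)={a}  FIRST(B)={a,d}  FIRST(C)={a,b}
iter 2: done
  FIRST(S)={a,b,d}  FIRST(A)={a}  FIRST(B)={a,d}  FIRST(C)={a,b}

FOLLOW sets:
FOLLOW(S) := {$}
pass 1:
  B→B S: FOLLOW(B) ⊇ FIRST(S) = {a,b,d}; new: +{a,b,d}
  B→B S: FOLLOW(S) ⊇ FOLLOW(B) ⊇ {a,b,d}; new: +{a,b,d}
  B→d C: FOLLOW(C) ⊇ FOLLOW(B) ⊇ {a,b,d}; new: +{a,b,d}
  C→A C: FOLLOW(A) ⊇ FIRST(C) = {a,b}; new: +{a,b}
  S→C B: FOLLOW(B) ⊇ FOLLOW(S) ⊇ {$,a,b,d}; new: +{$}
  S: {$,a,b,d}  A: {a,b}  B: {$,a,b,d}  C: {a,b,d}
pass 2:
  B→d C: FOLLOW(C) ⊇ FOLLOW(B) ⊇ {$,a,b,d}; new: +{$}
  S: {$,a,b,d}  A: {a,b}  B: {$,a,b,d}  C: {$,a,b,d}
pass 3: (stable)
  S: {$,a,b,d}  A: {a,b}  B: {$,a,b,d}  C: {$,a,b,d}

FOLLOW(A) = ["a", "b"]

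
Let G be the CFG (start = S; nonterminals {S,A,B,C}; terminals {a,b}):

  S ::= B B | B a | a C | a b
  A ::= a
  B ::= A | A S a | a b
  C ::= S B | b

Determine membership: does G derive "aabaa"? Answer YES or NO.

Convert to CNF:
  S -> B B | B T0 | T0 C | T0 T1
  A -> a
  B -> A X2 | T0 T1 | a
  C -> S B | b
  T0 -> a
  T1 -> b
  X2 -> S T0

CYK table (by increasing span):
  cell(0,0) a: {A,B,T0}  orig:{A,B}
  cell(1,1) a: {A,B,T0}  orig:{A,B}
  cell(2,2) b: {C,T1}  orig:{C}
  cell(3,3) a: {A,B,T0}  orig:{A,B}
  cell(4,4) a: {A,B,T0}  orig:{A,B}
  cell(0,1) aa: {S}
  cell(1,2) ab: {B,S}
  cell(2,3) ba: ∅
  cell(3,4) aa: {S}
  cell(0,2) aab: {S}
  cell(1,3) aba: {C,S,X2}  orig:{C,S}
  cell(2,4) baa: ∅
  cell(0,3) aaba: {B,C,S,X2}  orig:{B,C,S}
  cell(1,4) abaa: {C,X2}  orig:{C}
  cell(0,4) aabaa: {B,C,S,X2}  orig:{B,C,S}

S ∈ T[0,4] ⇒ YES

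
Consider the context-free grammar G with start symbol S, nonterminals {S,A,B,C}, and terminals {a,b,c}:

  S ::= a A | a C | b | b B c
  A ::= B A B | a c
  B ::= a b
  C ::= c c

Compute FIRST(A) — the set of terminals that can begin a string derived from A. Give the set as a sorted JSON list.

FIRST sets, iterate to fixpoint:
pass 1:
  A via A→a c: +{a}
  B via B→a b: +{a}
  C via C→c c: +{c}
  S via S→a A: +{a}
  S via S→b: +{b}
  FIRST[S]={a,b}  FIRST[A]={a}  FIRST[B]={a}  FIRST[C]={c}
pass 2: (no change)
  FIRST[S]={a,b}  FIRST[A]={a}  FIRST[B]={a}  FIRST[C]={c}

FIRST(A) = ["a"]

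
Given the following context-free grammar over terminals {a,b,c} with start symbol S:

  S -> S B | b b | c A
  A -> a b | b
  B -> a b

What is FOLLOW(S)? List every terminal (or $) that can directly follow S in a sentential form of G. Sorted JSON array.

FIRST sets, iterate to fixpoint:
iter 1:
  A via A→a b: +{a}
  A via A→b: +{b}
  B via B→a b: +{a}
  S via S→b b: +{b}
  S via S→c A: +{c}
  FIRST[S]={b,c}  FIRST[A]={a,b}  FIRST[B]={a}
iter 2: done
  FIRST[S]={b,c}  FIRST[A]={a,b}  FIRST[B]={a}

FOLLOW iteration:
seed FOLLOW(S) with $
pass 1:
  S→S B: FOLLOW(S) ⊇ FIRST(B) = {a}; new: +{a}
  S→S B: FOLLOW(B) ⊇ FOLLOW(S) ⊇ {$,a}; new: +{$,a}
  S→c A: FOLLOW(A) ⊇ FOLLOW(S) ⊇ {$,a}; new: +{$,a}
  FOLLOW(S)={$,a}  FOLLOW(A)={$,a}  FOLLOW(B)={$,a}
pass 2: (no change)
  FOLLOW(S)={$,a}  FOLLOW(A)={$,a}  FOLLOW(B)={$,a}

FOLLOW(S) = ["$", "a"]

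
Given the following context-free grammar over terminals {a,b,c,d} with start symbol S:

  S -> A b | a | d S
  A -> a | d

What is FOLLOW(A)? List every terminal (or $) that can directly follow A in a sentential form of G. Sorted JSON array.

FIRST sets, iterate to fixpoint:
iter 1:
  A via A→a: +{a}
  A via A→d: +{d}
  S via S→A b: +{a,d}
  S: {a,d}  A: {a,d}
iter 2: (stable)
  S: {a,d}  A: {a,d}

Compute FOLLOW by fixpoint:
seed FOLLOW(S) with $
iter 1:
  S→A b: FOLLOW(A) ⊇ FIRST(b) = {b}; new: +{b}
  S: {$}  A: {b}
iter 2: (stable)
  S: {$}  A: {b}

FOLLOW(A) = ["b"]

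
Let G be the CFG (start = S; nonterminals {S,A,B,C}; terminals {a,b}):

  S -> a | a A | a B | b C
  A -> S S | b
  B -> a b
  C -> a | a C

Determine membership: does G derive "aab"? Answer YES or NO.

CNF form of G:
  S -> T0 A | T0 B | T1 C | a
  A -> S S | b
  B -> T0 T1
  C -> T0 C | a
  T0 -> a
  T1 -> b

CYK table (by increasing span):
  T[0,0] 'a' = {C,S,T0}  orig:{C,S}
  T[1,1] 'a' = {C,S,T0}  orig:{C,S}
  T[2,2] 'b' = {A,T1}  orig:{A}
  T[0,1] 'aa' = {A,C}
  T[1,2] 'ab' = {B,S}
  T[0,2] 'aab' = {A,S}

S ∈ T[0,2] ⇒ YES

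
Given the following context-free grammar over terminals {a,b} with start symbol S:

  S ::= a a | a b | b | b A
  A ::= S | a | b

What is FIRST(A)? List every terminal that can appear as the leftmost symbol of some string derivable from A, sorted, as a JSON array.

FIRST iteration:
[1]
  A via A→a: +{a}
  A via A→b: +{b}
  S via S→a a: +{a}
  S via S→b: +{b}
  FIRST(S)={a,b}  FIRST(A)={a,b}
[2] (stable)
  FIRST(S)={a,b}  FIRST(A)={a,b}

FIRST(A) = ["a", "b"]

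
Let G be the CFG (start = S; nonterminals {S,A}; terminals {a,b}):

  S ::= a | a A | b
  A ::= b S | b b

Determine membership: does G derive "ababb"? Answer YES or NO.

CNF form of G:
  S -> T1 A | a | b
  A -> T0 S | T0 T0
  T0 -> b
  T1 -> a

CYK table (by increasing span):
  cell(0,0) a: {S,T1}  orig:{S}
  cell(1,1) b: {S,T0}  orig:{S}
  cell(2,2) a: {S,T1}  orig:{S}
  cell(3,3) b: {S,T0}  orig:{S}
  cell(4,4) b: {S,T0}  orig:{S}
  cell(0,1) ab: ∅
  cell(1,2) ba: {A}
  cell(2,3) ab: ∅
  cell(3,4) bb: {A}
  cell(0,2) aba: {S}
  cell(1,3) bab: ∅
  cell(2,4) abb: {S}
  cell(0,3) abab: ∅
  cell(1,4) babb: {A}
  cell(0,4) ababb: {S}

S ∈ T[0,4] ⇒ YES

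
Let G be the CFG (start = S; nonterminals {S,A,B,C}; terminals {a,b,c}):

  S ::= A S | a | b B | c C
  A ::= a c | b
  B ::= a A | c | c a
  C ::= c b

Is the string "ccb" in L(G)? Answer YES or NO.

CNF form of G:
  S -> A S | T1 C | T2 B | a
  A -> T0 T1 | b
  B -> T0 A | T1 T0 | c
  C -> T1 T2
  T0 -> a
  T1 -> c
  T2 -> b

CYK table (by increasing span):
  T[0,0] 'c' = {B,T1}  orig:{B}
  T[1,1] 'c' = {B,T1}  orig:{B}
  T[2,2] 'b' = {A,T2}  orig:{A}
  T[0,1] 'cc' = ∅
  T[1,2] 'cb' = {C}
  T[0,2] 'ccb' = {S}

S ∈ T[0,2] ⇒ YES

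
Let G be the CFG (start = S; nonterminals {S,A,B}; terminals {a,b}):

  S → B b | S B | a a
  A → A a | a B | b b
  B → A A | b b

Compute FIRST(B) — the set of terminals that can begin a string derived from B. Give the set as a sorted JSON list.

FIRST iteration:
round 1:
  A via A→a B: +{a}
  A via A→b b: +{b}
  B via B→A A: +{a,b}
  S via S→B b: +{a,b}
  S: {a,b}  A: {a,b}  B: {a,b}
round 2: (no change)
  S: {a,b}  A: {a,b}  B: {a,b}

FIRST(B) = ["a", "b"]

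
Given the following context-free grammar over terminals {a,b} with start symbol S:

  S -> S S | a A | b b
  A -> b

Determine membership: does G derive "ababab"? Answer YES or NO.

Convert to CNF:
  S -> S S | T0 A | T1 T1
  A -> b
  T0 -> a
  T1 -> b

CYK table (by increasing span):
  [0..0]={T0}  "a"  orig:{}
  [1..1]={A,T1}  "b"  orig:{A}
  [2..2]={T0}  "a"  orig:{}
  [3..3]={A,T1}  "b"  orig:{A}
  [4..4]={T0}  "a"  orig:{}
  [5..5]={A,T1}  "b"  orig:{A}
  [0..1]={S}  "ab"
  [1..2]=∅  "ba"
  [2..3]={S}  "ab"
  [3..4]=∅  "ba"
  [4..5]={S}  "ab"
  [0..2]=∅  "aba"
  [1..3]=∅  "bab"
  [2..4]=∅  "aba"
  [3..5]=∅  "bab"
  [0..3]={S}  "abab"
  [1..4]=∅  "baba"
  [2..5]={S}  "abab"
  [0..4]=∅  "ababa"
  [1..5]=∅  "babab"
  [0..5]={S}  "ababab"

S ∈ T[0,5] ⇒ YES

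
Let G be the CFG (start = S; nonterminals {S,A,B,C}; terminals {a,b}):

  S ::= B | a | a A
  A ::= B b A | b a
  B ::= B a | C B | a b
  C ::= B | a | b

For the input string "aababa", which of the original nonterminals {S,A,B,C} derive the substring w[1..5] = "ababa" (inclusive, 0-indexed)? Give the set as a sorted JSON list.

CNF form of G:
  S -> B T1 | C B | T1 A | T1 T0 | a
  A -> B X2 | T0 T1
  B -> B T1 | C B | T1 T0
  C -> B T1 | C B | T1 T0 | a | b
  T0 -> b
  T1 -> a
  X2 -> T0 A

Fill CYK table bottom-up, restricted to cells inside w[1..5]:
  cell(1,1) a: {C,S,T1}  orig:{C,S}
  cell(2,2) b: {C,T0}  orig:{C}
  cell(3,3) a: {C,S,T1}  orig:{C,S}
  cell(4,4) b: {C,T0}  orig:{C}
  cell(5,5) a: {C,S,T1}  orig:{C,S}
  cell(1,2) ab: {B,C,S}
  cell(2,3) ba: {A}
  cell(3,4) ab: {B,C,S}
  cell(4,5) ba: {A}
  cell(1,3) aba: {B,C,S}
  cell(2,4) bab: {B,C,S}
  cell(3,5) aba: {B,C,S}
  cell(1,4) abab: {B,C,S}
  cell(2,5) baba: {B,C,S}
  cell(1,5) ababa: {B,C,S}

Original NTs in T[1,5] deriving "ababa": ["B", "C", "S"]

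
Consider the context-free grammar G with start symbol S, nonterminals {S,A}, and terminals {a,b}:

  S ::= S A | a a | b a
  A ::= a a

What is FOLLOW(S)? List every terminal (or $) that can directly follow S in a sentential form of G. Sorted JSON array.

FIRST iteration:
pass 1:
  A via A→a a: +{a}
  S via S→a a: +{a}
  S via S→b a: +{b}
  S: {a,b}  A: {a}
pass 2: — fixpoint
  S: {a,b}  A: {a}

FOLLOW sets:
FOLLOW(S) := {$}
iter 1:
  S→S A: FOLLOW(S) ⊇ FIRST(A) = {a}; new: +{a}
  S→S A: FOLLOW(A) ⊇ FOLLOW(S) ⊇ {$,a}; new: +{$,a}
  FOLLOW(S)={$,a}  FOLLOW(A)={$,a}
iter 2: — fixpoint
  FOLLOW(S)={$,a}  FOLLOW(A)={$,a}

FOLLOW(S) = ["$", "a"]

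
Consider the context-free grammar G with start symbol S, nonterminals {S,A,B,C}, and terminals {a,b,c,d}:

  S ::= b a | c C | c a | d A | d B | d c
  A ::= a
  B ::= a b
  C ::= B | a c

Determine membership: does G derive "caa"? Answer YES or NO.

CNF form of G:
  S -> T1 T0 | T2 C | T2 T0 | T3 A | T3 B | T3 T2
  A -> a
  B -> T0 T1
  C -> T0 T1 | T0 T2
  T0 -> a
  T1 -> b
  T2 -> c
  T3 -> d

CYK table (by increasing span):
  cell(0,0) c: {T2}  orig:{}
  cell(1,1) a: {A,T0}  orig:{A}
  cell(2,2) a: {A,T0}  orig:{A}
  cell(0,1) ca: {S}
  cell(1,2) aa: ∅
  cell(0,2) caa: ∅

S ∉ T[0,2] ⇒ NO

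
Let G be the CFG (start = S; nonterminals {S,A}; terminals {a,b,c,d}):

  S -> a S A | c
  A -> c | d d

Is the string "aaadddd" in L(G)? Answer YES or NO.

Convert to CNF:
  S -> T1 X2 | c
  A -> T0 T0 | c
  T0 -> d
  T1 -> a
  X2 -> S A

CYK fill:
  [0..0]={T1}  "a"  orig:{}
  [1..1]={T1}  "a"  orig:{}
  [2..2]={T1}  "a"  orig:{}
  [3..3]={T0}  "d"  orig:{}
  [4..4]={T0}  "d"  orig:{}
  [5..5]={T0}  "d"  orig:{}
  [6..6]={T0}  "d"  orig:{}
  [0..1]=∅  "aa"
  [1..2]=∅  "aa"
  [2..3]=∅  "ad"
  [3..4]={A}  "dd"
  [4..5]={A}  "dd"
  [5..6]={A}  "dd"
  [0..2]=∅  "aaa"
  [1..3]=∅  "aad"
  [2..4]=∅  "add"
  [3..5]=∅  "ddd"
  [4..6]=∅  "ddd"
  [0..3]=∅  "aaad"
  [1..4]=∅  "aadd"
  [2..5]=∅  "addd"
  [3..6]=∅  "dddd"
  [0..4]=∅  "aaadd"
  [1..5]=∅  "aaddd"
  [2..6]=∅  "adddd"
  [0..5]=∅  "aaaddd"
  [1..6]=∅  "aadddd"
  [0..6]=∅  "aaadddd"

S ∉ T[0,6] ⇒ NO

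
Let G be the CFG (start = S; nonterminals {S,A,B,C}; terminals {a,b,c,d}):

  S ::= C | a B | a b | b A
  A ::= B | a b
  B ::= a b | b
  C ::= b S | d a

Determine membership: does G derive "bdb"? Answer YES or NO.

CNF form of G:
  S -> T0 B | T0 T1 | T1 A | T1 S | T2 T0
  A -> T0 T1 | b
  B -> T0 T1 | b
  C -> T1 S | T2 T0
  T0 -> a
  T1 -> b
  T2 -> d

Fill CYK table bottom-up:
  [0..0]={A,B,T1}  "b"  orig:{A,B}
  [1..1]={T2}  "d"  orig:{}
  [2..2]={A,B,T1}  "b"  orig:{A,B}
  [0..1]=∅  "bd"
  [1..2]=∅  "db"
  [0..2]=∅  "bdb"

S ∉ T[0,2] ⇒ NO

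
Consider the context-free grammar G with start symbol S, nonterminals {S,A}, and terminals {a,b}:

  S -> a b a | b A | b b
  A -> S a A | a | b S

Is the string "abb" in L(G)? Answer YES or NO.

Convert to CNF:
  S -> T0 X3 | T1 A | T1 T1
  A -> S X2 | T1 S | a
  T0 -> a
  T1 -> b
  X2 -> T0 A
  X3 -> T1 T0

CYK table (by increasing span):
  [0..0]={A,T0}  "a"  orig:{A}
  [1..1]={T1}  "b"  orig:{}
  [2..2]={T1}  "b"  orig:{}
  [0..1]=∅  "ab"
  [1..2]={S}  "bb"
  [0..2]=∅  "abb"

S ∉ T[0,2] ⇒ NO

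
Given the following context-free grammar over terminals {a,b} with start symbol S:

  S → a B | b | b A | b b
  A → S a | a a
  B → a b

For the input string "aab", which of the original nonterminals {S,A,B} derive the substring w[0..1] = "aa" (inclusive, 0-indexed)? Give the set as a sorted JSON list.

CNF form of G:
  S -> T0 B | T1 A | T1 T1 | b
  A -> S T0 | T0 T0
  B -> T0 T1
  T0 -> a
  T1 -> b

CYK table (by increasing span) — only the sub-triangle for w[0..1]:
  [0..0]={T0}  "a"  orig:{}
  [1..1]={T0}  "a"  orig:{}
  [0..1]={A}  "aa"

Original NTs in T[0,1] deriving "aa": ["A"]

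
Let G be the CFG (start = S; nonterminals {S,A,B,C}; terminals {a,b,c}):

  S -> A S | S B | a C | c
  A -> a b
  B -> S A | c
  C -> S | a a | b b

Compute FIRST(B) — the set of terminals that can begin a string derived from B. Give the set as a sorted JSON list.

FIRST iteration:
[1]
  A via A→a b: +{a}
  B via B→c: +{c}
  C via C→a a: +{a}
  C via C→b b: +{b}
  S via S→A S: +{a}
  S via S→c: +{c}
  S: {a,c}  A: {a}  B: {c}  C: {a,b}
[2]
  B via B→S A: +{a}
  C via C→S: +{c}
  S: {a,c}  A: {a}  B: {a,c}  C: {a,b,c}
[3] — fixpoint
  S: {a,c}  A: {a}  B: {a,c}  C: {a,b,c}

FIRST(B) = ["a", "c"]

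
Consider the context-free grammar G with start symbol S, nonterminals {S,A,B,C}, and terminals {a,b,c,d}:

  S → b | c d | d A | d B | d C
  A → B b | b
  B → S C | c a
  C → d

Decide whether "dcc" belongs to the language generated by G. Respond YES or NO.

CNF form of G:
  S -> T1 T3 | T3 A | T3 B | T3 C | b
  A -> B T0 | b
  B -> S C | T1 T2
  C -> d
  T0 -> b
  T1 -> c
  T2 -> a
  T3 -> d

Fill CYK table bottom-up:
  [0..0]={C,T3}  "d"  orig:{C}
  [1..1]={T1}  "c"  orig:{}
  [2..2]={T1}  "c"  orig:{}
  [0..1]=∅  "dc"
  [1..2]=∅  "cc"
  [0..2]=∅  "dcc"

S ∉ T[0,2] ⇒ NO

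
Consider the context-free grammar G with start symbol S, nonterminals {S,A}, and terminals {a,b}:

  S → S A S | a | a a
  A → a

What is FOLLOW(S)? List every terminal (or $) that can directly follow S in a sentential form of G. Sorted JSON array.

Compute FIRST by fixpoint:
pass 1:
  A via A→a: +{a}
  S via S→a: +{a}
  S: {a}  A: {a}
pass 2: (stable)
  S: {a}  A: {a}

FOLLOW sets:
FOLLOW(S) := {$}
pass 1:
  S→S A S: FOLLOW(S) ⊇ FIRST(A) = {a}; new: +{a}
  S→S A S: FOLLOW(A) ⊇ FIRST(S) = {a}; new: +{a}
  FOLLOW(S)={$,a}  FOLLOW(A)={a}
pass 2: (stable)
  FOLLOW(S)={$,a}  FOLLOW(A)={a}

FOLLOW(S) = ["$", "a"]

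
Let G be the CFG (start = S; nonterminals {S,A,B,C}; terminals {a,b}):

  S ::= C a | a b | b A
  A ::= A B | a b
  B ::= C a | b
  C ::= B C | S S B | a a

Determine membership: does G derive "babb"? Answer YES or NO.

Convert to CNF:
  S -> C T0 | T0 T1 | T1 A
  A -> A B | T0 T1
  B -> C T0 | b
  C -> B C | S X2 | T0 T0
  T0 -> a
  T1 -> b
  X2 -> S B

CYK table (by increasing span):
  cell(0,0) b: {B,T1}  orig:{B}
  cell(1,1) a: {T0}  orig:{}
  cell(2,2) b: {B,T1}  orig:{B}
  cell(3,3) b: {B,T1}  orig:{B}
  cell(0,1) ba: ∅
  cell(1,2) ab: {A,S}
  cell(2,3) bb: ∅
  cell(0,2) bab: {S}
  cell(1,3) abb: {A,X2}  orig:{A}
  cell(0,3) babb: {S,X2}  orig:{S}

S ∈ T[0,3] ⇒ YES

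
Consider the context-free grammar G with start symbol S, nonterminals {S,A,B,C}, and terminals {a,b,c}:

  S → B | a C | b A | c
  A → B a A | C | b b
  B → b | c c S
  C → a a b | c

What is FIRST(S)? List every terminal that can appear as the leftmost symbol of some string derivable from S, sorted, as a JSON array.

FIRST iteration:
iter 1:
  A via A→b b: +{b}
  B via B→b: +{b}
  B via B→c c S: +{c}
  C via C→a a b: +{a}
  C via C→c: +{c}
  S via S→B: +{b,c}
  S via S→a C: +{a}
  S: {a,b,c}  A: {b}  B: {b,c}  C: {a,c}
iter 2:
  A via A→B a A: +{c}
  A via A→C: +{a}
  S: {a,b,c}  A: {a,b,c}  B: {b,c}  C: {a,c}
iter 3: (stable)
  S: {a,b,c}  A: {a,b,c}  B: {b,c}  C: {a,c}

FIRST(S) = ["a", "b", "c"]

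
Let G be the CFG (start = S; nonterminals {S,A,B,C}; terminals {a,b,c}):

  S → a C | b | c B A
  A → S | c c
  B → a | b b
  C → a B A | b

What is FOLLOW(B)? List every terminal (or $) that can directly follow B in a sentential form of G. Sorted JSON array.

FIRST iteration:
round 1:
  A via A→c c: +{c}
  B via B→a: +{a}
  B via B→b b: +{b}
  C via C→a B A: +{a}
  C via C→b: +{b}
  S via S→a C: +{a}
  S via S→b: +{b}
  S via S→c B A: +{c}
  FIRST[S]={a,b,c}  FIRST[A]={c}  FIRST[B]={a,b}  FIRST[C]={a,b}
round 2:
  A via A→S: +{a,b}
  FIRST[S]={a,b,c}  FIRST[A]={a,b,c}  FIRST[B]={a,b}  FIRST[C]={a,b}
round 3: (stable)
  FIRST[S]={a,b,c}  FIRST[A]={a,b,c}  FIRST[B]={a,b}  FIRST[C]={a,b}

FOLLOW sets:
seed FOLLOW(S) with $
[1]
  C→a B A: FOLLOW(B) ⊇ FIRST(A) = {a,b,c}; new: +{a,b,c}
  S→a C: FOLLOW(C) ⊇ FOLLOW(S) ⊇ {$}; new: +{$}
  S→c B A: FOLLOW(A) ⊇ FOLLOW(S) ⊇ {$}; new: +{$}
  S: {$}  A: {$}  B: {a,b,c}  C: {$}
[2] — fixpoint
  S: {$}  A: {$}  B: {a,b,c}  C: {$}

FOLLOW(B) = ["a", "b", "c"]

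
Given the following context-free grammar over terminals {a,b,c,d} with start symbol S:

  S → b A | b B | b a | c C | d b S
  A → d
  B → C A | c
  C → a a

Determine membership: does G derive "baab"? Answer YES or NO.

CNF form of G:
  S -> T1 A | T1 B | T1 T0 | T2 C | T3 X4
  A -> d
  B -> C A | c
  C -> T0 T0
  T0 -> a
  T1 -> b
  T2 -> c
  T3 -> d
  X4 -> T1 S

CYK fill:
  cell(0,0) b: {T1}  orig:{}
  cell(1,1) a: {T0}  orig:{}
  cell(2,2) a: {T0}  orig:{}
  cell(3,3) b: {T1}  orig:{}
  cell(0,1) ba: {S}
  cell(1,2) aa: {C}
  cell(2,3) ab: ∅
  cell(0,2) baa: ∅
  cell(1,3) aab: ∅
  cell(0,3) baab: ∅

S ∉ T[0,3] ⇒ NO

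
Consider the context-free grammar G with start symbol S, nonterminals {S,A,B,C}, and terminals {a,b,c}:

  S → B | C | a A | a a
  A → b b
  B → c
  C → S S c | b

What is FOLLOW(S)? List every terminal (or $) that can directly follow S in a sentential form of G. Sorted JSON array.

Compute FIRST by fixpoint:
round 1:
  A via A→b b: +{b}
  B via B→c: +{c}
  C via C→b: +{b}
  S via S→B: +{c}
  S via S→C: +{b}
  S via S→a A: +{a}
  FIRST[S]={a,b,c}  FIRST[A]={b}  FIRST[B]={c}  FIRST[C]={b}
round 2:
  C via C→S S c: +{a,c}
  FIRST[S]={a,b,c}  FIRST[A]={b}  FIRST[B]={c}  FIRST[C]={a,b,c}
round 3: done
  FIRST[S]={a,b,c}  FIRST[A]={b}  FIRST[B]={c}  FIRST[C]={a,b,c}

FOLLOW iteration:
FOLLOW(S) := {$}
iter 1:
  C→S S c: FOLLOW(S) ⊇ FIRST(S) = {a,b,c}; new: +{a,b,c}
  S→B: FOLLOW(B) ⊇ FOLLOW(S) ⊇ {$,a,b,c}; new: +{$,a,b,c}
  S→C: FOLLOW(C) ⊇ FOLLOW(S) ⊇ {$,a,b,c}; new: +{$,a,b,c}
  S→a A: FOLLOW(A) ⊇ FOLLOW(S) ⊇ {$,a,b,c}; new: +{$,a,b,c}
  FOLLOW(S)={$,a,b,c}  FOLLOW(A)={$,a,b,c}  FOLLOW(B)={$,a,b,c}  FOLLOW(C)={$,a,b,c}
iter 2: — fixpoint
  FOLLOW(S)={$,a,b,c}  FOLLOW(A)={$,a,b,c}  FOLLOW(B)={$,a,b,c}  FOLLOW(C)={$,a,b,c}

FOLLOW(S) = ["$", "a", "b", "c"]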